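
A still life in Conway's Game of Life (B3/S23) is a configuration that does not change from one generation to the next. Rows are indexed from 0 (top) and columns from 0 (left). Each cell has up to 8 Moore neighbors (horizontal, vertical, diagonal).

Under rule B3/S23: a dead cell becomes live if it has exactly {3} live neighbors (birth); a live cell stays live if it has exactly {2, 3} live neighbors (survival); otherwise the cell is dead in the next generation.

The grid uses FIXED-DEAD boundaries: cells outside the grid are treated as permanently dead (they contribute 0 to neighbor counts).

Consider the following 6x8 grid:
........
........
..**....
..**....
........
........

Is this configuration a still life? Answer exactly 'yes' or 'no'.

Answer: yes

Derivation:
Compute generation 1 and compare to generation 0 (given above):
Generation 1:
........
........
..**....
..**....
........
........
The grids are IDENTICAL -> still life.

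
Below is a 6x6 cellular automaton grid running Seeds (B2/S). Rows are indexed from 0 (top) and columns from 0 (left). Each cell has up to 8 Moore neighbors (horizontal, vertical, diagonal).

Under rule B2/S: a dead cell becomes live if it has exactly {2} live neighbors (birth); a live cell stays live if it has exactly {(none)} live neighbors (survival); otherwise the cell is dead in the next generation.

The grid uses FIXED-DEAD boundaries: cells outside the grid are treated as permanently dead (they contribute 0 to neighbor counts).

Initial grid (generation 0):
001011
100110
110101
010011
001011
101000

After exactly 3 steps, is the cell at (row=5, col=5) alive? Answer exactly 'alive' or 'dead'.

Simulating step by step:
Generation 0 (given above): 18 live cells
Generation 1: 4 live cells
010000
000000
000000
000000
100000
000011
Generation 2: 2 live cells
000000
000000
000000
000000
000011
000000
Generation 3: 4 live cells
000000
000000
000000
000011
000000
000011

Cell (5,5) at generation 3: 1 -> alive

Answer: alive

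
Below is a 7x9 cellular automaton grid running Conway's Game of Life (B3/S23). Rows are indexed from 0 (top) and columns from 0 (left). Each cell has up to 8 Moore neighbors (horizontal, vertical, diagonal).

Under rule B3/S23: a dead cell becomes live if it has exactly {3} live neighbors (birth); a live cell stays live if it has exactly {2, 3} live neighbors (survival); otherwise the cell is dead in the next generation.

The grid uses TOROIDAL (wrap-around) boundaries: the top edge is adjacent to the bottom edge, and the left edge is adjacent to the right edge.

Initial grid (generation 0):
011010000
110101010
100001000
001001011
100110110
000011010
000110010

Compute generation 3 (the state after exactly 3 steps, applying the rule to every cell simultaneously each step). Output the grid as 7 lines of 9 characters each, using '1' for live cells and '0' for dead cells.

Answer: 001101011
000010000
000110000
110001111
111100000
010000101
011001011

Derivation:
Simulating step by step:
Generation 0 (given above): 25 live cells
Generation 1: 23 live cells
110001101
100101101
101001010
110101010
000100000
000000010
001000100
Generation 2: 21 live cells
011010001
001000000
001101010
110100000
001010101
000000000
110001101
Generation 3: 26 live cells
(generation 3 grid is the final answer)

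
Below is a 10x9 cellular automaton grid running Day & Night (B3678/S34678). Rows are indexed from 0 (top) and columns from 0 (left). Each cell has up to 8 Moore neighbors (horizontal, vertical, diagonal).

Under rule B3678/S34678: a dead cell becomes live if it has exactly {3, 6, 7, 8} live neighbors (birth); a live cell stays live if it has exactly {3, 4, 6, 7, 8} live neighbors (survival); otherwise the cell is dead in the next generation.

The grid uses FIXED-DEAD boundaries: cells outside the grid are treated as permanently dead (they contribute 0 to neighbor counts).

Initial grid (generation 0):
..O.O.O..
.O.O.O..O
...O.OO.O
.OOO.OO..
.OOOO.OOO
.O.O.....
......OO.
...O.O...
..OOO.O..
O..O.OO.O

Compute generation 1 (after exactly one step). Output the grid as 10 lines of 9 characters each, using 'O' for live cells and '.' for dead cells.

Answer: ...O.O...
...O.O...
.OOOOOO..
.OO.O..OO
OOO.O.OO.
...OOO..O
..O.O....
..OO.O.O.
..OO..OO.
..OO.O.O.

Derivation:
Simulating step by step:
Generation 0 (given above): 38 live cells
Generation 1: 39 live cells
(generation 1 grid is the final answer)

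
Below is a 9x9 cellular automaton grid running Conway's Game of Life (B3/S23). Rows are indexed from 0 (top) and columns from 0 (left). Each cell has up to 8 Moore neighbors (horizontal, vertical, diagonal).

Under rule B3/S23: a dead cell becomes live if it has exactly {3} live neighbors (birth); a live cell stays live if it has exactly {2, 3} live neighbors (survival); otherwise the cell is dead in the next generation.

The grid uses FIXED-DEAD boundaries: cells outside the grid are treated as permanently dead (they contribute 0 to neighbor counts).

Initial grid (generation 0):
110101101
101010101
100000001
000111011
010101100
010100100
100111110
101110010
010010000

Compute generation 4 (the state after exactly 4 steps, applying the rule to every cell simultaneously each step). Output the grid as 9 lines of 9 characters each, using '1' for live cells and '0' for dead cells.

Answer: 000001110
110001000
000100000
110000101
111000110
110000000
110000000
110000000
000000000

Derivation:
Simulating step by step:
Generation 0 (given above): 38 live cells
Generation 1: 33 live cells
111111100
101110101
010000101
001101011
000100000
110100000
100000010
101000010
011010000
Generation 2: 27 live cells
100000110
100000100
010000101
001110111
010100000
111000000
101000000
101100000
011100000
Generation 3: 26 live cells
000000110
110001100
011100101
010111101
100010010
100100000
100000000
100000000
010100000
Generation 4: 22 live cells
(generation 4 grid is the final answer)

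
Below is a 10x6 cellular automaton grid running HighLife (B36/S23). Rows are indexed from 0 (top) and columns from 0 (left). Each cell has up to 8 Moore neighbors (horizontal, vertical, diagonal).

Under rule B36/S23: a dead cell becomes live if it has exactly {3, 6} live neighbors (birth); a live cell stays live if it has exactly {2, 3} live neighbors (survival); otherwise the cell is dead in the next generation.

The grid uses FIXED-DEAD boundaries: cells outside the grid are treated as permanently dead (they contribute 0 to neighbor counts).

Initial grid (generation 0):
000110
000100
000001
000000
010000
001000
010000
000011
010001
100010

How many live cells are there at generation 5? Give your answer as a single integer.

Simulating step by step:
Generation 0 (given above): 13 live cells
Generation 1: 8 live cells
000110
000100
000000
000000
000000
011000
000000
000011
000001
000000
Generation 2: 8 live cells
000110
000110
000000
000000
000000
000000
000000
000011
000011
000000
Generation 3: 8 live cells
000110
000110
000000
000000
000000
000000
000000
000011
000011
000000
Generation 4: 8 live cells
000110
000110
000000
000000
000000
000000
000000
000011
000011
000000
Generation 5: 8 live cells
000110
000110
000000
000000
000000
000000
000000
000011
000011
000000
Population at generation 5: 8

Answer: 8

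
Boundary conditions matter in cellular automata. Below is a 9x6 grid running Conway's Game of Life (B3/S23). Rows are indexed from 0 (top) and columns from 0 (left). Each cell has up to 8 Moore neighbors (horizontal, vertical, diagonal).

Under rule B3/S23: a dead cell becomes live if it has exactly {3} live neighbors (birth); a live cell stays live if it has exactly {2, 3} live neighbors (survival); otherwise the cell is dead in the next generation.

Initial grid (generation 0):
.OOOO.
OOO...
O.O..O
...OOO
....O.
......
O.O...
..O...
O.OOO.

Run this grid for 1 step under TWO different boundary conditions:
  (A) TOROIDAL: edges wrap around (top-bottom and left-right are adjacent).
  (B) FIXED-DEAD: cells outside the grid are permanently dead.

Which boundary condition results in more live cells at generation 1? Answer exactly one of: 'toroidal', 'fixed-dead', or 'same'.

Answer: fixed-dead

Derivation:
Under TOROIDAL boundary, generation 1:
....O.
....O.
..O...
O..O..
...OOO
......
.O....
..O..O
....OO
Population = 13

Under FIXED-DEAD boundary, generation 1:
O..O..
O...O.
O.O..O
...O.O
...OOO
......
.O....
..O...
.OOO..
Population = 17

Comparison: toroidal=13, fixed-dead=17 -> fixed-dead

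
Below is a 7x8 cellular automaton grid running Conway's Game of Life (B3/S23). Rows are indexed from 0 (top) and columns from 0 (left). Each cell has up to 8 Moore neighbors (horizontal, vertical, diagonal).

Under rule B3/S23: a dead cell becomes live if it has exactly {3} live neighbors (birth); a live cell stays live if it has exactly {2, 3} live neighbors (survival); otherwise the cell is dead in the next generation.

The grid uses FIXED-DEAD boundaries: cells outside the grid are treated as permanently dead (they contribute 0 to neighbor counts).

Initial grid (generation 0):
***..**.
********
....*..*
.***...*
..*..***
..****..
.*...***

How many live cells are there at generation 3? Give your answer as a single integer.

Simulating step by step:
Generation 0 (given above): 31 live cells
Generation 1: 21 live cells
*......*
*......*
*......*
.*****.*
.....*.*
.***....
..**.**.
Generation 2: 22 live cells
........
**....**
*.***..*
.*****.*
.....*..
.*.*.*..
.*.**...
Generation 3: 16 live cells
........
****..**
*......*
.*...*..
.*...*..
...*.*..
...**...
Population at generation 3: 16

Answer: 16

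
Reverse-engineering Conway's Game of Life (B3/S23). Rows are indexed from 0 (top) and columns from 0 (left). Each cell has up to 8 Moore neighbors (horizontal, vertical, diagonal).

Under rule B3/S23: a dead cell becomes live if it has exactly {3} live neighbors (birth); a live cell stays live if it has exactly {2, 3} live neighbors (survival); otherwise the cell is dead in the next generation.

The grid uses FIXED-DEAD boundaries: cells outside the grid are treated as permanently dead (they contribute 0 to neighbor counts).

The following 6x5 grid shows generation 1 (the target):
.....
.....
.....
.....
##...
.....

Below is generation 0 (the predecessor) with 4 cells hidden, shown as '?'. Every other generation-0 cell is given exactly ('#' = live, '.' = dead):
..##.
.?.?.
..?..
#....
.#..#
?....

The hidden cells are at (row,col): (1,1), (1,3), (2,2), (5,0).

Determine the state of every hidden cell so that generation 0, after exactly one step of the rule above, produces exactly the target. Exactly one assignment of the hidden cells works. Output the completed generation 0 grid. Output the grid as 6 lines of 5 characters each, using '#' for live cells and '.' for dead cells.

Answer: ..##.
.....
.....
#....
.#..#
#....

Derivation:
Hidden generation-0 cells (in order): (1,1), (1,3), (2,2), (5,0).
A hidden cell only influences target cells in its own 3x3 neighborhood. Try each of the 2^4 = 16 assignments, step the completed generation 0 forward once under B3/S23, and compare with the target:
  (1,1)=. (1,3)=. (2,2)=. (5,0)=. -> step gives (4,0)='.' but target has '#' -> reject
  (1,1)=. (1,3)=. (2,2)=. (5,0)=# -> step reproduces the target at every cell -> ACCEPT
  (1,1)=. (1,3)=. (2,2)=# (5,0)=. -> step gives (1,2)='#' but target has '.' -> reject
  (1,1)=. (1,3)=. (2,2)=# (5,0)=# -> step gives (1,2)='#' but target has '.' -> reject
  (1,1)=. (1,3)=# (2,2)=. (5,0)=. -> step gives (0,2)='#' but target has '.' -> reject
  (1,1)=. (1,3)=# (2,2)=. (5,0)=# -> step gives (0,2)='#' but target has '.' -> reject
  (1,1)=. (1,3)=# (2,2)=# (5,0)=. -> step gives (0,2)='#' but target has '.' -> reject
  (1,1)=. (1,3)=# (2,2)=# (5,0)=# -> step gives (0,2)='#' but target has '.' -> reject
  (1,1)=# (1,3)=. (2,2)=. (5,0)=. -> step gives (0,2)='#' but target has '.' -> reject
  (1,1)=# (1,3)=. (2,2)=. (5,0)=# -> step gives (0,2)='#' but target has '.' -> reject
  (1,1)=# (1,3)=. (2,2)=# (5,0)=. -> step gives (0,2)='#' but target has '.' -> reject
  (1,1)=# (1,3)=. (2,2)=# (5,0)=# -> step gives (0,2)='#' but target has '.' -> reject
  (1,1)=# (1,3)=# (2,2)=. (5,0)=. -> step gives (0,2)='#' but target has '.' -> reject
  (1,1)=# (1,3)=# (2,2)=. (5,0)=# -> step gives (0,2)='#' but target has '.' -> reject
  (1,1)=# (1,3)=# (2,2)=# (5,0)=. -> step gives (0,2)='#' but target has '.' -> reject
  (1,1)=# (1,3)=# (2,2)=# (5,0)=# -> step gives (0,2)='#' but target has '.' -> reject
Unique solution: (1,1)=dead, (1,3)=dead, (2,2)=dead, (5,0)=live.
Check: live-neighbor counts of every cell in the completed generation 0:
01111
01221
11000
12111
32110
12111
Applying B3/S23 to generation 0 with these counts gives:
.....
.....
.....
.....
##...
.....
which matches the target exactly.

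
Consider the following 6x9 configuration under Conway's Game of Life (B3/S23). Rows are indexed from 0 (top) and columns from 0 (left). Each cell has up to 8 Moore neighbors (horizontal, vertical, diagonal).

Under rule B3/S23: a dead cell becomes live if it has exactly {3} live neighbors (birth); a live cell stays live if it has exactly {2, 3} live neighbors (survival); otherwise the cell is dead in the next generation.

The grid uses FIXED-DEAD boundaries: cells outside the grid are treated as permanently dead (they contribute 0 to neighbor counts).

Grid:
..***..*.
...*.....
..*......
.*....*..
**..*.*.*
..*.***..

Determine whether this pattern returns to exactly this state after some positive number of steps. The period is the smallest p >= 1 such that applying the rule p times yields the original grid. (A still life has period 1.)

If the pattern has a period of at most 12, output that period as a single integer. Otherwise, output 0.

Simulating and comparing each generation to the original:
Gen 0 (original, given above): 17 live cells
Gen 1: 21 live cells, differs from original
Gen 2: 15 live cells, differs from original
Gen 3: 13 live cells, differs from original
Gen 4: 15 live cells, differs from original
Gen 5: 13 live cells, differs from original
Gen 6: 18 live cells, differs from original
Gen 7: 15 live cells, differs from original
Gen 8: 16 live cells, differs from original
Gen 9: 15 live cells, differs from original
Gen 10: 17 live cells, differs from original
Gen 11: 15 live cells, differs from original
Gen 12: 16 live cells, differs from original
No period found within 12 steps.

Answer: 0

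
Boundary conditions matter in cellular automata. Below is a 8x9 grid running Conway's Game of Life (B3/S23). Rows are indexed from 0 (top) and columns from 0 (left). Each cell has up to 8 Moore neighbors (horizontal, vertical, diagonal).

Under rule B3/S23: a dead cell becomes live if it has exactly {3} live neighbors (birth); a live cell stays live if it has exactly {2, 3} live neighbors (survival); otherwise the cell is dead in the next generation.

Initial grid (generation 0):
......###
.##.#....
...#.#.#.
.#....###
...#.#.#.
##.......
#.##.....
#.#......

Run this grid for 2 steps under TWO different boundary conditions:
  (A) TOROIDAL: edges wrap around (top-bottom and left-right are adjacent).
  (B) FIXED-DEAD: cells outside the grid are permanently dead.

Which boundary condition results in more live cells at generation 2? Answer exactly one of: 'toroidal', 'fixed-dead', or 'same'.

Answer: fixed-dead

Derivation:
Under TOROIDAL boundary, generation 2:
#.....##.
.....#...
.#.....#.
.....#...
....#..#.
....#..#.
.......#.
....#..#.
Population = 14

Under FIXED-DEAD boundary, generation 2:
...##....
..#..#..#
.#.....##
#....#...
#...#..##
....#....
#........
.###.....
Population = 19

Comparison: toroidal=14, fixed-dead=19 -> fixed-dead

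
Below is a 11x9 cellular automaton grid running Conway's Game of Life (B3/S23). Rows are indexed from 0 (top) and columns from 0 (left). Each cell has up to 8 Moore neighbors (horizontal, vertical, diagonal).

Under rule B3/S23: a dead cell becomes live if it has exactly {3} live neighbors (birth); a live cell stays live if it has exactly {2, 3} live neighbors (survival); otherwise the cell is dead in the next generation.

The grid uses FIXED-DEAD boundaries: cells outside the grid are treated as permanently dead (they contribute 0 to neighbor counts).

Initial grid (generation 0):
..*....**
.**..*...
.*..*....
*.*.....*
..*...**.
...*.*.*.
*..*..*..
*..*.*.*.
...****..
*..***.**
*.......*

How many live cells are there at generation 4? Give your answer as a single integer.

Simulating step by step:
Generation 0 (given above): 36 live cells
Generation 1: 36 live cells
.**......
.***.....
*..*.....
..**...*.
.***..***
..****.*.
..**.*.*.
..**...*.
..*.....*
...*...**
....*..**
Generation 2: 27 live cells
.*.*.....
*..*.....
....*....
....*.***
.*...*..*
.....*...
.*...*.**
.*..*.***
..*.....*
...*.....
.......**
Generation 3: 31 live cells
..*......
..***....
...***.*.
....*.***
....**..*
....**.**
....**..*
.**..**..
..**....*
.......**
.........
Generation 4: 25 live cells
..*......
..*..*...
..*....**
........*
...*.....
...*...**
...*....*
.**..***.
.***..*.*
.......**
.........
Population at generation 4: 25

Answer: 25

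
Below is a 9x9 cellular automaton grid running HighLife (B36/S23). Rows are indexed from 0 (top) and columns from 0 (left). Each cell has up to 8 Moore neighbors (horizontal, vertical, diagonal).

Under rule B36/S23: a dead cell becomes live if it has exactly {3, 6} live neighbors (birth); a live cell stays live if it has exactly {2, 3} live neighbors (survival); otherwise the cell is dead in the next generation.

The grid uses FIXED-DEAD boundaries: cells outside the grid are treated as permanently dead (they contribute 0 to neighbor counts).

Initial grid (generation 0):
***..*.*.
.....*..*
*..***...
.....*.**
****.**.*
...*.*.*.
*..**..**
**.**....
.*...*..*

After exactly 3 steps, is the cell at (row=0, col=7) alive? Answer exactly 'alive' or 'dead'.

Answer: dead

Derivation:
Simulating step by step:
Generation 0 (given above): 36 live cells
Generation 1: 37 live cells
.*....*..
*.**.*...
.....*.**
*...*..**
.***.*..*
*...**...
**...****
**.*.*.**
***.*....
Generation 2: 37 live cells
.**......
.**.**.*.
.*.*.*.**
.*****...
****.****
*..*....*
..*.....*
...*.*..*
*.***....
Generation 3: 32 live cells
.***.....
*...**.**
*......**
......*..
*...*****
*..**.*.*
..***..**
.*.......
..***....

Cell (0,7) at generation 3: 0 -> dead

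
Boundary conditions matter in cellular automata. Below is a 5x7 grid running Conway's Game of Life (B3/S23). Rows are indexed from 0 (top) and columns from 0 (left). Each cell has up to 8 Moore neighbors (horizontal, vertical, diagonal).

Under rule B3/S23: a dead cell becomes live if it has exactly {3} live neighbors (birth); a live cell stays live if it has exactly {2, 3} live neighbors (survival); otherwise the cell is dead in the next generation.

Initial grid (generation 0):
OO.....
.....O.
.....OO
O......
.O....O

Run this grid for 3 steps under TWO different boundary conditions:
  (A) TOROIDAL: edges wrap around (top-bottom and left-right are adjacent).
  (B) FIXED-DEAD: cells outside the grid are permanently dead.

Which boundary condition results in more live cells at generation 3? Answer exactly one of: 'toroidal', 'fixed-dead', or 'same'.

Under TOROIDAL boundary, generation 3:
OOO.OOO
OO...O.
OO..OO.
OO...O.
OO..OO.
Population = 20

Under FIXED-DEAD boundary, generation 3:
.......
.....O.
....O..
.....O.
.......
Population = 3

Comparison: toroidal=20, fixed-dead=3 -> toroidal

Answer: toroidal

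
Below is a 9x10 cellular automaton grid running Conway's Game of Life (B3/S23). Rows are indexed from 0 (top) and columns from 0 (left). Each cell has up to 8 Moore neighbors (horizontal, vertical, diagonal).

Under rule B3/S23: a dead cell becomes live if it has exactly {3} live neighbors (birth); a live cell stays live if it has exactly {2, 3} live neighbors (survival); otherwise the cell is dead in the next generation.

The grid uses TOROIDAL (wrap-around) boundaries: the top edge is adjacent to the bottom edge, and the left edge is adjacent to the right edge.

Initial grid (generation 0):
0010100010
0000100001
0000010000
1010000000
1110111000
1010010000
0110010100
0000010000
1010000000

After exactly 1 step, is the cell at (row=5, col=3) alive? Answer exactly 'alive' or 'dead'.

Simulating step by step:
Generation 0 (given above): 24 live cells
Generation 1: 25 live cells
0100000001
0001110000
0000000000
1011101000
1010111001
1000000000
0110110000
0010001000
0101000000

Cell (5,3) at generation 1: 0 -> dead

Answer: dead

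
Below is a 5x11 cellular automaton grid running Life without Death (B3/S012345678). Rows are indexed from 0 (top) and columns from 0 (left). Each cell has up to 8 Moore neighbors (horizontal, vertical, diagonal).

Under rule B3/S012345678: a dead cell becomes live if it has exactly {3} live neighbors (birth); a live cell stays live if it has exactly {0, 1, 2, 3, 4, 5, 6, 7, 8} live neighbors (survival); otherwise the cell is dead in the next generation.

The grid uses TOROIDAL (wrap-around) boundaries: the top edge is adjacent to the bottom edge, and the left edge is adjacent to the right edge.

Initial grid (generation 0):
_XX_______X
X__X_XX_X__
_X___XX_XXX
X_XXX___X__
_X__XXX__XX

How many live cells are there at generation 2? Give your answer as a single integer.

Simulating step by step:
Generation 0 (given above): 25 live cells
Generation 1: 28 live cells
_XXX___X__X
X__XXXX_X__
_X___XX_XXX
X_XXX___X__
_X__XXX__XX
Generation 2: 31 live cells
_XXX___XX_X
X__XXXX_X__
_X___XX_XXX
X_XXX___X__
_X__XXXXXXX
Population at generation 2: 31

Answer: 31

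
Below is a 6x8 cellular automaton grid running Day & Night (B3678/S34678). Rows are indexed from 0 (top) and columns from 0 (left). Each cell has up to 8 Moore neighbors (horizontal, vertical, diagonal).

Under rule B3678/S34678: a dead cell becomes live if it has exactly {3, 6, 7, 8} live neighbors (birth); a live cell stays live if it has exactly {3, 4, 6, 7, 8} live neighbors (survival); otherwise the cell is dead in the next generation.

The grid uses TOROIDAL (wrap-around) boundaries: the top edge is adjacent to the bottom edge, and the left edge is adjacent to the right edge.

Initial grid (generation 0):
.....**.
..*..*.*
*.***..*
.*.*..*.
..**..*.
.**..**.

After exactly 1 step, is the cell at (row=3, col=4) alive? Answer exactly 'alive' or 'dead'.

Answer: dead

Derivation:
Simulating step by step:
Generation 0 (given above): 20 live cells
Generation 1: 29 live cells
.**.**.*
**...*.*
*.****.*
***..*..
...**.**
..******

Cell (3,4) at generation 1: 0 -> dead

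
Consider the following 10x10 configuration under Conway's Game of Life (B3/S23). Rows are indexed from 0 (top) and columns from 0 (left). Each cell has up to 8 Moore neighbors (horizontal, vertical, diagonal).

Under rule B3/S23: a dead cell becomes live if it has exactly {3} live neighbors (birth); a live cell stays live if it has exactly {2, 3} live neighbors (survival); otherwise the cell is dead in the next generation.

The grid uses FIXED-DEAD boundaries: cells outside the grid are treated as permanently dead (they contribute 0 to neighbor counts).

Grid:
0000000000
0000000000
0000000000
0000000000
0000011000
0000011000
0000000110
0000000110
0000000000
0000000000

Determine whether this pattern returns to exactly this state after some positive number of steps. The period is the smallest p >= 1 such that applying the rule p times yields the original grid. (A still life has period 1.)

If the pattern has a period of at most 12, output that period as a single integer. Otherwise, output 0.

Answer: 2

Derivation:
Simulating and comparing each generation to the original:
Gen 0 (original, given above): 8 live cells
Gen 1: 6 live cells, differs from original
Gen 2: 8 live cells, MATCHES original -> period = 2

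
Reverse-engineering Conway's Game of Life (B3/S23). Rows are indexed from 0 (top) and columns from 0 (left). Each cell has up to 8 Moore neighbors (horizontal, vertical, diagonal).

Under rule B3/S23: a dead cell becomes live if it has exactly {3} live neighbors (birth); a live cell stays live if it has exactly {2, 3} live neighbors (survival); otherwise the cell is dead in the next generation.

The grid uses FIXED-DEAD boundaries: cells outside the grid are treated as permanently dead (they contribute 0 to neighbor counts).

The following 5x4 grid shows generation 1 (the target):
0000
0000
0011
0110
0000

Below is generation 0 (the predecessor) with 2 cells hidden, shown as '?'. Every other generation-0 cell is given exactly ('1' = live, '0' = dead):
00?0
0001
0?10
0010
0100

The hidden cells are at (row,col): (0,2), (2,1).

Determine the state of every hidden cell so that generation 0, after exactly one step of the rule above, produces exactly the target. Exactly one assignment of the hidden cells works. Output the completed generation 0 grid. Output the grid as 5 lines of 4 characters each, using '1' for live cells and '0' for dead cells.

Answer: 0000
0001
0010
0010
0100

Derivation:
Hidden generation-0 cells (in order): (0,2), (2,1).
A hidden cell only influences target cells in its own 3x3 neighborhood. Try each of the 2^2 = 4 assignments, step the completed generation 0 forward once under B3/S23, and compare with the target:
  (0,2)=0 (2,1)=0 -> step reproduces the target at every cell -> ACCEPT
  (0,2)=0 (2,1)=1 -> step gives (1,2)='1' but target has '0' -> reject
  (0,2)=1 (2,1)=0 -> step gives (1,2)='1' but target has '0' -> reject
  (0,2)=1 (2,1)=1 -> step gives (1,1)='1' but target has '0' -> reject
Unique solution: (0,2)=dead, (2,1)=dead.
Check: live-neighbor counts of every cell in the completed generation 0:
0011
0121
0223
1322
1121
Applying B3/S23 to generation 0 with these counts gives:
0000
0000
0011
0110
0000
which matches the target exactly.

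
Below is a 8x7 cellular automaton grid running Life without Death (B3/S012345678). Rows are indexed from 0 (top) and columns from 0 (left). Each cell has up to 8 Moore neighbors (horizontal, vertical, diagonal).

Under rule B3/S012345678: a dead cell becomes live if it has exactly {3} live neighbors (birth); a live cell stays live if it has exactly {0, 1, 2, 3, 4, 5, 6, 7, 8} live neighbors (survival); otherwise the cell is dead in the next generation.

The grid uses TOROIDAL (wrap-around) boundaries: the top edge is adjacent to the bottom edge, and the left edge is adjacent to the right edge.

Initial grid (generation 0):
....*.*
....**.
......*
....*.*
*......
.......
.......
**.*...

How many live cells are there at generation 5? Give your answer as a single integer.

Answer: 42

Derivation:
Simulating step by step:
Generation 0 (given above): 11 live cells
Generation 1: 17 live cells
*..**.*
....***
....*.*
*...***
*......
.......
.......
**.*...
Generation 2: 24 live cells
*****.*
....***
...**.*
*...***
*....*.
.......
.......
*****.*
Generation 3: 31 live cells
*****.*
.*..***
...**.*
*..****
*...**.
.......
****...
*****.*
Generation 4: 40 live cells
*****.*
.*..***
..***.*
*..****
*..***.
*.***.*
*****.*
*****.*
Generation 5: 42 live cells
*****.*
.*..***
.****.*
**.****
*..***.
*.***.*
*****.*
*****.*
Population at generation 5: 42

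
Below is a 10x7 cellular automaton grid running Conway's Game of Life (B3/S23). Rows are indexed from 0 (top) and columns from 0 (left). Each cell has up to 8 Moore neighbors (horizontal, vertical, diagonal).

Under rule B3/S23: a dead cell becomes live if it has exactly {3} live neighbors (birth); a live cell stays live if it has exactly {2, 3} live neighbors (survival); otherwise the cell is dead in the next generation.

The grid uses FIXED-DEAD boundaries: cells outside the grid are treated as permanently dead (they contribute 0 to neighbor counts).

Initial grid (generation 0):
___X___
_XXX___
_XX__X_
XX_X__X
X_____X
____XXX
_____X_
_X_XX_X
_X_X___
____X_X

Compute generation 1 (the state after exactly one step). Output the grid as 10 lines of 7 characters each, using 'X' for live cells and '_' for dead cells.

Answer: ___X___
_X_XX__
____X__
X____XX
XX__X_X
____X_X
___X___
___XXX_
___X___
_______

Derivation:
Simulating step by step:
Generation 0 (given above): 25 live cells
Generation 1: 19 live cells
(generation 1 grid is the final answer)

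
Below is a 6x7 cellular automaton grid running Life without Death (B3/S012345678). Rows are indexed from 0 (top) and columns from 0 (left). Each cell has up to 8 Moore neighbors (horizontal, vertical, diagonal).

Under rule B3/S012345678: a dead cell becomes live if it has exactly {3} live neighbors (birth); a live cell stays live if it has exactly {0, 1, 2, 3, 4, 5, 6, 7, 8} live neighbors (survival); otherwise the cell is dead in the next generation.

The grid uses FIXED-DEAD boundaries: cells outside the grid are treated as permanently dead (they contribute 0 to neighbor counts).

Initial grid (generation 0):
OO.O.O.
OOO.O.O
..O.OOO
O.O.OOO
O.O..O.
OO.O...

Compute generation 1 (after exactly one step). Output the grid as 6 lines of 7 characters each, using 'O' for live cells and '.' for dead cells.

Simulating step by step:
Generation 0 (given above): 24 live cells
Generation 1: 28 live cells
(generation 1 grid is the final answer)

Answer: OO.OOO.
OOO.O.O
O.O.OOO
O.O.OOO
O.O..OO
OOOO...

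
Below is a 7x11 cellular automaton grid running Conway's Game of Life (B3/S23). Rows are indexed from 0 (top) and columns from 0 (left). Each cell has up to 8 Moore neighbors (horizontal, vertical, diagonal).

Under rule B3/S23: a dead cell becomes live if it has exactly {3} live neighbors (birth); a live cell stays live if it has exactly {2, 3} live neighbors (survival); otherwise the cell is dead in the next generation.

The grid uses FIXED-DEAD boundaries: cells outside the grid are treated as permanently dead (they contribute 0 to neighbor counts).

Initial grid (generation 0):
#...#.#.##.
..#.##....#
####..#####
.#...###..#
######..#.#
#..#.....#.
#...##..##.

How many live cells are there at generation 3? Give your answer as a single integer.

Answer: 15

Derivation:
Simulating step by step:
Generation 0 (given above): 39 live cells
Generation 1: 23 live cells
...##....#.
#.#.#.....#
#..#....#.#
..........#
#..#.#.##.#
#.........#
....#...##.
Generation 2: 18 live cells
...##......
.##.#.....#
.#.#......#
....#..##.#
..........#
....#..#..#
.........#.
Generation 3: 15 live cells
..###......
.#..#......
.#.##.....#
..........#
.......##.#
.........##
...........
Population at generation 3: 15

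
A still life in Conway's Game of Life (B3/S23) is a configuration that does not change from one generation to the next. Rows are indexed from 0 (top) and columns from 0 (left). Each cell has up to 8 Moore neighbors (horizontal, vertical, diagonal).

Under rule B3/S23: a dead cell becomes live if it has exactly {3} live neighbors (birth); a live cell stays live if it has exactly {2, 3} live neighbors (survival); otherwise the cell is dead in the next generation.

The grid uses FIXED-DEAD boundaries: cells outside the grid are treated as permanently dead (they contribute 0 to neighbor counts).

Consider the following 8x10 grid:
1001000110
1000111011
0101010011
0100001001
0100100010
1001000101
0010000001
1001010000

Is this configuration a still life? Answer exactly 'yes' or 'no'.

Answer: no

Derivation:
Compute generation 1 and compare to generation 0 (given above):
Generation 1:
0000111111
1111011000
1110000000
1100110101
1110000111
0111000001
0111100010
0000000000
Cell (0,0) differs: gen0=1 vs gen1=0 -> NOT a still life.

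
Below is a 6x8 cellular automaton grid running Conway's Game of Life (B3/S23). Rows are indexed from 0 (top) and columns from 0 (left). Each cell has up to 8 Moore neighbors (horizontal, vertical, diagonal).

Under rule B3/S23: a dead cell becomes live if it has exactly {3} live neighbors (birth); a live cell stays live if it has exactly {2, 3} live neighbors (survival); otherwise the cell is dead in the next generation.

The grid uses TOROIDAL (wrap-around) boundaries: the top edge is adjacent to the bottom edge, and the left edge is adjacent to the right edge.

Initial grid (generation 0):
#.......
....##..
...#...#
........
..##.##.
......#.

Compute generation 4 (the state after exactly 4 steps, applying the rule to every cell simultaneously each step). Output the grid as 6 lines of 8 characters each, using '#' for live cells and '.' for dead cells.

Simulating step by step:
Generation 0 (given above): 10 live cells
Generation 1: 12 live cells
.....#..
....#...
....#...
..###.#.
.....##.
.....###
Generation 2: 11 live cells
....##..
....##..
....#...
...##.#.
...#....
....#..#
Generation 3: 11 live cells
...#..#.
...#....
........
...###..
...#.#..
...###..
Generation 4: 12 live cells
(generation 4 grid is the final answer)

Answer: ..##.#..
........
...#....
...#.#..
..#...#.
..##.##.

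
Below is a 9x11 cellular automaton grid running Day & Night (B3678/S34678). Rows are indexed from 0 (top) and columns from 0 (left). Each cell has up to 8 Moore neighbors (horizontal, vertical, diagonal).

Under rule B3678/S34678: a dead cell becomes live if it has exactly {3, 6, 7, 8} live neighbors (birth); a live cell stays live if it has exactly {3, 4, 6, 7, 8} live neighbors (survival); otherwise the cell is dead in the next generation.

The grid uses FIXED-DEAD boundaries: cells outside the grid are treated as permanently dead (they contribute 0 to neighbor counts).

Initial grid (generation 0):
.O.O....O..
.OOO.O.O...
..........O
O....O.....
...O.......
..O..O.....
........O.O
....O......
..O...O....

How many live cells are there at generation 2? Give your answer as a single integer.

Answer: 5

Derivation:
Simulating step by step:
Generation 0 (given above): 19 live cells
Generation 1: 8 live cells
....O......
..O.O......
.OO.O.O....
...........
....O......
...........
...........
...........
...........
Generation 2: 5 live cells
...O.......
.O.........
.....O.....
...O.O.....
...........
...........
...........
...........
...........
Population at generation 2: 5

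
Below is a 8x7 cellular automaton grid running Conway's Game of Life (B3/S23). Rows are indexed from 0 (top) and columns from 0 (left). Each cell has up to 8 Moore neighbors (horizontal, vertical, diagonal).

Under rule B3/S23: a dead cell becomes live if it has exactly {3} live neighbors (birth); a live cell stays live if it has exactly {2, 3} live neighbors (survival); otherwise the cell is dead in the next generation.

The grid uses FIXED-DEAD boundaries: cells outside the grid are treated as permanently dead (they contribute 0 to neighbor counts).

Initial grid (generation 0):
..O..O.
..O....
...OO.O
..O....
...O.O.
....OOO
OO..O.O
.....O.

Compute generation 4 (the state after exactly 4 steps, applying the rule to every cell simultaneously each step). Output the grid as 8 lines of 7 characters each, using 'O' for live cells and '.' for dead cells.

Answer: ..O....
.O.OOO.
.O..OO.
.O..OO.
..OO...
..O.OO.
...OO.O
.....O.

Derivation:
Simulating step by step:
Generation 0 (given above): 17 live cells
Generation 1: 15 live cells
.......
..O.OO.
..OO...
..O..O.
...O.OO
...O..O
....O.O
.....O.
Generation 2: 17 live cells
.......
..O.O..
.OO..O.
..O..OO
..OO.OO
...O..O
....O.O
.....O.
Generation 3: 16 live cells
.......
.OOO...
.OO.OOO
.......
..OO...
..OO..O
....O.O
.....O.
Generation 4: 20 live cells
(generation 4 grid is the final answer)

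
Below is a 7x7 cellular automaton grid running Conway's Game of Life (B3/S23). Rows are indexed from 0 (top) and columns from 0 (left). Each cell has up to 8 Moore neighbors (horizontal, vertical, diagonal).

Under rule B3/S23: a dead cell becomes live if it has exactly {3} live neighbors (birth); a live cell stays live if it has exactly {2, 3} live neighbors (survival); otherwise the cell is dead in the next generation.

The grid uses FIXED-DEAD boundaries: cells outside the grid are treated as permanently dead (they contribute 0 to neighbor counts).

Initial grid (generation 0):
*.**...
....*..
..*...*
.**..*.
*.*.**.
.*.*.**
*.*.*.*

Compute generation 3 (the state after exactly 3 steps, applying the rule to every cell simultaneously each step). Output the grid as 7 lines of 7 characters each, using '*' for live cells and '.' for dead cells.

Simulating step by step:
Generation 0 (given above): 21 live cells
Generation 1: 19 live cells
...*...
.**....
.***.*.
..*.***
*......
*.....*
.****.*
Generation 2: 19 live cells
..*....
.*..*..
.....**
..*.***
.*....*
*.**.*.
.***.*.
Generation 3: 12 live cells
(generation 3 grid is the final answer)

Answer: .......
.....*.
...*..*
....*..
.*....*
*..*.**
.*.*...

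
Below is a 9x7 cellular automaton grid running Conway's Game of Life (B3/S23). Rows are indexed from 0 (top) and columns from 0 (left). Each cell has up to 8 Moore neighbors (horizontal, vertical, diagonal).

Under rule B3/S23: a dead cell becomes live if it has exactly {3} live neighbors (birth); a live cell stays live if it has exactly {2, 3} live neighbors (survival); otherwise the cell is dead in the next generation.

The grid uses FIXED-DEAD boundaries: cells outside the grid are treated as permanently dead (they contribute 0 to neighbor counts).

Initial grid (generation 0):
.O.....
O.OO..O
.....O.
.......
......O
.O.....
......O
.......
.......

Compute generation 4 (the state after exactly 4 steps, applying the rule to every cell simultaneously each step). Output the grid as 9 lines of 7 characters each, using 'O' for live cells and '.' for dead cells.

Answer: .OO....
.OO....
.......
.......
.......
.......
.......
.......
.......

Derivation:
Simulating step by step:
Generation 0 (given above): 9 live cells
Generation 1: 4 live cells
.OO....
.OO....
.......
.......
.......
.......
.......
.......
.......
Generation 2: 4 live cells
.OO....
.OO....
.......
.......
.......
.......
.......
.......
.......
Generation 3: 4 live cells
.OO....
.OO....
.......
.......
.......
.......
.......
.......
.......
Generation 4: 4 live cells
(generation 4 grid is the final answer)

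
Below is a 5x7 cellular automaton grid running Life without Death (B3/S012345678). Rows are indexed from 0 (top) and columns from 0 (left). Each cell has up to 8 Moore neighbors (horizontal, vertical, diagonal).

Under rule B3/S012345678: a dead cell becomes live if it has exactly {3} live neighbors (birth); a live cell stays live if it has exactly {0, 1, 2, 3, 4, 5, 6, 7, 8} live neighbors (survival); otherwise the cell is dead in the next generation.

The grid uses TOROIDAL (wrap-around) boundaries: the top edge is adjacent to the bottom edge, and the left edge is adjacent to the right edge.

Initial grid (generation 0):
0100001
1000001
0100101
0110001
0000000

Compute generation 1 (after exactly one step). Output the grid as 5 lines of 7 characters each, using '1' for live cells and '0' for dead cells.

Simulating step by step:
Generation 0 (given above): 10 live cells
Generation 1: 15 live cells
(generation 1 grid is the final answer)

Answer: 0100001
1100001
0110101
0110011
0110000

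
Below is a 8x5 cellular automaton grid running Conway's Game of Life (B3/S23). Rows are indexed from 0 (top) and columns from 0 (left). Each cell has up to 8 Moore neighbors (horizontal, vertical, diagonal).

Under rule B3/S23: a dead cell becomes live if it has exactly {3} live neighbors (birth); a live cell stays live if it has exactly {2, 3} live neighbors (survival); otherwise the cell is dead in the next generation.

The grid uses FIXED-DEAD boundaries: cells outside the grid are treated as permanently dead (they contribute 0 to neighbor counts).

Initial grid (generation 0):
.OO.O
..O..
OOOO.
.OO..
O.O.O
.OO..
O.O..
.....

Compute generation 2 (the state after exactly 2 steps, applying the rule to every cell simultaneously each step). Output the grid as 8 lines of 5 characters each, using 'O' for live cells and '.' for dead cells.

Answer: .OO..
O..O.
.....
.....
.O...
.....
.O...
.....

Derivation:
Simulating step by step:
Generation 0 (given above): 17 live cells
Generation 1: 10 live cells
.OOO.
O....
O..O.
.....
O....
O.O..
..O..
.....
Generation 2: 6 live cells
(generation 2 grid is the final answer)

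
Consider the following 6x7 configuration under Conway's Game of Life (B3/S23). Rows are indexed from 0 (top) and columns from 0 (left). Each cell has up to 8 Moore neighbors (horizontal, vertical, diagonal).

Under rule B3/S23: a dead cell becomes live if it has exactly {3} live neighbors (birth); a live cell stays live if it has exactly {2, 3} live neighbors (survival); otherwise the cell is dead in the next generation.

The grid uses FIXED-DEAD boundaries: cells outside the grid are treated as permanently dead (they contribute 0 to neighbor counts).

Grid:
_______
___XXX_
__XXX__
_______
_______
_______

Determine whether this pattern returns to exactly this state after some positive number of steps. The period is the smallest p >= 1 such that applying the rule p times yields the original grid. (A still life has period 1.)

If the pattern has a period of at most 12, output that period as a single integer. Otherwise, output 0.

Answer: 2

Derivation:
Simulating and comparing each generation to the original:
Gen 0 (original, given above): 6 live cells
Gen 1: 6 live cells, differs from original
Gen 2: 6 live cells, MATCHES original -> period = 2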